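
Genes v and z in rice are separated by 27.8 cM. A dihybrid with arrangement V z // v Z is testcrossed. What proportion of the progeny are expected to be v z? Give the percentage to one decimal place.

A map distance of 27.8 cM corresponds to a recombination frequency of 0.278.
The F1 is V z / v Z, so v z is a recombinant gamete class with expected frequency r/2 = 0.278/2 = 0.1390.
That is 0.1390 = 13.9% of the progeny.

13.9%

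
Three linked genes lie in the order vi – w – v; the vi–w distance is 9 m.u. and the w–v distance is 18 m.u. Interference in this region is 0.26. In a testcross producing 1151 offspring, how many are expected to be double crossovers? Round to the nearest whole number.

14

Map distances give recombination frequencies of 0.090 and 0.180 for the two intervals.
With interference 0.26 (so coincidence = 0.74), expected double-crossover frequency = 0.090 × 0.180 × 0.74 = 0.01199.
Expected number = 0.01199 × 1151 = 13.80 ≈ 14.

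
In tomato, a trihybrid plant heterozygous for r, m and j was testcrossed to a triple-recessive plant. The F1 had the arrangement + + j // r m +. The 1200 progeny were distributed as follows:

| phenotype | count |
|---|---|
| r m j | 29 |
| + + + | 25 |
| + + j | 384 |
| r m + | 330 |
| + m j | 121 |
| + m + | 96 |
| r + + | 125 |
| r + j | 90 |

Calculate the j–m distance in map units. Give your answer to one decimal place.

The two rarest classes, + + + and r m j, are the double crossovers. Comparing them with the parentals, only the j allele has switched, so j is the middle locus and the order is m – j – r.
Crossovers in the m–j interval produce the single-crossover classes + m j and r + + (121 + 125 = 246) plus the double crossovers (54).
RF(m–j) = (246 + 54) / 1200 = 300/1200 = 0.2500 → 25.0 map units.

25.0 map units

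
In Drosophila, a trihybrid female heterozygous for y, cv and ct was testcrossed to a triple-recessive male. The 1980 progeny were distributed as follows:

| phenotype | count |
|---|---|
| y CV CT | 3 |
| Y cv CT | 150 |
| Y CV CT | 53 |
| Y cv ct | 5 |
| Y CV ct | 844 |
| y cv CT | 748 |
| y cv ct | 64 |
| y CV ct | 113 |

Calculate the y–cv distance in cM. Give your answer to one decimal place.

13.7 cM

The two most frequent reciprocal classes, Y CV ct and y cv CT, are the parental types, so the F1 was Y CV ct / y cv CT.
The two rarest classes, Y cv ct and y CV CT, are the double crossovers. Comparing them with the parentals, only the cv allele has switched, so cv is the middle locus and the order is y – cv – ct.
Crossovers in the y–cv interval produce the single-crossover classes y CV ct and Y cv CT (113 + 150 = 263) plus the double crossovers (8).
RF(y–cv) = (263 + 8) / 1980 = 271/1980 = 0.1369 → 13.7 cM.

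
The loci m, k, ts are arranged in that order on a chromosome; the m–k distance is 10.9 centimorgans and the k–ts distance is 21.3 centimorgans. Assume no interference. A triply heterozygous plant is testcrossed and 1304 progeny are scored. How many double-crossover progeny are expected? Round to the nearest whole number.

Map distances give recombination frequencies of 0.109 and 0.213 for the two intervals.
With no interference, expected double-crossover frequency = 0.109 × 0.213 = 0.02322.
Expected number = 0.02322 × 1304 = 30.27 ≈ 30.

30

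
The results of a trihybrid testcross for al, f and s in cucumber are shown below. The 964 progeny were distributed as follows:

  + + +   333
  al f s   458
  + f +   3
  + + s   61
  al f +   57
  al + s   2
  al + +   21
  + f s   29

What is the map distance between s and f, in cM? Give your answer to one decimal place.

The two most frequent reciprocal classes, + + + and al f s, are the parental types, so the F1 was + + + / al f s.
The two rarest classes, + f + and al + s, are the double crossovers. Comparing them with the parentals, only the f allele has switched, so f is the middle locus and the order is s – f – al.
Crossovers in the s–f interval produce the single-crossover classes + + s and al f + (61 + 57 = 118) plus the double crossovers (5).
RF(s–f) = (118 + 5) / 964 = 123/964 = 0.1276 → 12.8 cM.

12.8 cM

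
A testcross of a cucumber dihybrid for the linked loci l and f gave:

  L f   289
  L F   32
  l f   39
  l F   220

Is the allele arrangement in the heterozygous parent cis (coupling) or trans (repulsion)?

trans

The two most frequent classes are L f (289) and l F (220); these are the parental (non-recombinant) types.
So the F1 carried L f on one chromosome and l F on the other — the recessive alleles are on opposite chromosomes (trans / repulsion).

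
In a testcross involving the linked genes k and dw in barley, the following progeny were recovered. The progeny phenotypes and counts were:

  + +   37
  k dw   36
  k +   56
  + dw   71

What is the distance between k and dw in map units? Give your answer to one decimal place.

The two most frequent classes, + dw (71) and k + (56), are the parental types, so the F1 was + dw / k +.
The recombinant classes are + + and k dw: 37 + 36 = 73.
Recombination frequency = 73/200 = 0.3650 ≈ 36.5%, i.e. 36.5 map units.

36.5 map units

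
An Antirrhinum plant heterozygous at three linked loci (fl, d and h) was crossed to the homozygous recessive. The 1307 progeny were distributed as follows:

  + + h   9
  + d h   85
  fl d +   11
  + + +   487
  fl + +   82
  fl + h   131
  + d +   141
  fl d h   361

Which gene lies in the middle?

The two most frequent reciprocal classes, + + + and fl d h, are the parental types, so the F1 was + + + / fl d h.
The two rarest classes, + + h and fl d +, are the double crossovers. Comparing them with the parentals, only the h allele has switched, so h is the middle locus and the order is fl – h – d.

h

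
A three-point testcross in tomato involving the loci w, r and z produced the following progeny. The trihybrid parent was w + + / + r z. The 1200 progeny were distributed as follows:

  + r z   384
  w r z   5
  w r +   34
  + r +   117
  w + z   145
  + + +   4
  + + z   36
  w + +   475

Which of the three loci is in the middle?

w

The two rarest classes, + + + and w r z, are the double crossovers. Comparing them with the parentals, only the w allele has switched, so w is the middle locus and the order is z – w – r.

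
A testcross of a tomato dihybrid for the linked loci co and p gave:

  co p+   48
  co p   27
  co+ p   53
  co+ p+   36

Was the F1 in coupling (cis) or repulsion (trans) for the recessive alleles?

trans

The two most frequent classes are co+ p (53) and co p+ (48); these are the parental (non-recombinant) types.
So the F1 carried co+ p on one chromosome and co p+ on the other — the recessive alleles are on opposite chromosomes (trans / repulsion).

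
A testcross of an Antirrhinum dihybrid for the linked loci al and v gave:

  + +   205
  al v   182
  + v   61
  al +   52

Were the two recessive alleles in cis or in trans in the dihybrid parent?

The two most frequent classes are + + (205) and al v (182); these are the parental (non-recombinant) types.
So the F1 carried + + on one chromosome and al v on the other — the recessive alleles are on the same chromosome (cis / coupling).

cis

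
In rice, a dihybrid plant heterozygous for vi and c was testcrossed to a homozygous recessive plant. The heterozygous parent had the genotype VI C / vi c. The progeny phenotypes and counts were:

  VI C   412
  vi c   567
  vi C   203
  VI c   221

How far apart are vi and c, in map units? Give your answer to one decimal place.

The recombinant classes are VI c and vi C: 221 + 203 = 424.
Recombination frequency = 424/1403 = 0.3022 ≈ 30.2%, i.e. 30.2 map units.

30.2 map units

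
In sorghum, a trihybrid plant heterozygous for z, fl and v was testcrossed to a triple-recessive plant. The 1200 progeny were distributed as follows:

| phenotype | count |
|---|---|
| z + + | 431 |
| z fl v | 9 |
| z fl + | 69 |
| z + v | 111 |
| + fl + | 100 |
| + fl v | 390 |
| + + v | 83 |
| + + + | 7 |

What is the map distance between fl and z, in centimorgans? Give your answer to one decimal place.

14.0 centimorgans

The two most frequent reciprocal classes, z + + and + fl v, are the parental types, so the F1 was z + + / + fl v.
The two rarest classes, + + + and z fl v, are the double crossovers. Comparing them with the parentals, only the z allele has switched, so z is the middle locus and the order is v – z – fl.
Crossovers in the z–fl interval produce the single-crossover classes z fl + and + + v (69 + 83 = 152) plus the double crossovers (16).
RF(z–fl) = (152 + 16) / 1200 = 168/1200 = 0.1400 → 14.0 centimorgans.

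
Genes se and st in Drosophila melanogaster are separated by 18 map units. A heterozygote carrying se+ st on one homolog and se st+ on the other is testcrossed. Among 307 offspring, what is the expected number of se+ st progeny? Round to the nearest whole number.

126

A map distance of 18 map units corresponds to a recombination frequency of 0.180.
The F1 is se+ st / se st+, so se+ st is a parental gamete class with expected frequency (1 − r)/2 = 0.820/2 = 0.4100.
Expected number = 0.4100 × 307 = 125.87 ≈ 126.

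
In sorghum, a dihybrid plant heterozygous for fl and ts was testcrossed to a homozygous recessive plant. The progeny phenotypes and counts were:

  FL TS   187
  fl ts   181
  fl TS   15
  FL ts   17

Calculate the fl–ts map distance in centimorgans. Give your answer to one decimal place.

The two most frequent classes, FL TS (187) and fl ts (181), are the parental types, so the F1 was FL TS / fl ts.
The recombinant classes are FL ts and fl TS: 17 + 15 = 32.
Recombination frequency = 32/400 = 0.0800 ≈ 8.0%, i.e. 8.0 centimorgans.

8.0 centimorgans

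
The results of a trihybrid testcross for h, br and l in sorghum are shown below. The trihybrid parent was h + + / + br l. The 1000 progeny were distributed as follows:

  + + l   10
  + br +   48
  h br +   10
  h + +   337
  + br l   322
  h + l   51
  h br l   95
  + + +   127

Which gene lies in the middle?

br

The two rarest classes, h br + and + + l, are the double crossovers. Comparing them with the parentals, only the br allele has switched, so br is the middle locus and the order is h – br – l.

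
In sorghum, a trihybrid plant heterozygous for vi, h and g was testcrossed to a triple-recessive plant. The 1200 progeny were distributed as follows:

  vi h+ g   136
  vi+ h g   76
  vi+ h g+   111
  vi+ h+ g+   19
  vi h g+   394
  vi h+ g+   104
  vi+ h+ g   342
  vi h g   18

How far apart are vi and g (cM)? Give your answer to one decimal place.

23.7 cM

The two most frequent reciprocal classes, vi h g+ and vi+ h+ g, are the parental types, so the F1 was vi h g+ / vi+ h+ g.
The two rarest classes, vi h g and vi+ h+ g+, are the double crossovers. Comparing them with the parentals, only the g allele has switched, so g is the middle locus and the order is h – g – vi.
Crossovers in the g–vi interval produce the single-crossover classes vi+ h g+ and vi h+ g (111 + 136 = 247) plus the double crossovers (37).
RF(g–vi) = (247 + 37) / 1200 = 284/1200 = 0.2367 → 23.7 cM.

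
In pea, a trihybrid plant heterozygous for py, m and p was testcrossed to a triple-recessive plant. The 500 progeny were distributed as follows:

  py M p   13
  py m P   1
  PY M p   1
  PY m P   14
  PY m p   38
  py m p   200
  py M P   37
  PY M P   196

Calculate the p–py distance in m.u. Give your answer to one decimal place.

The two most frequent reciprocal classes, py m p and PY M P, are the parental types, so the F1 was py m p / PY M P.
The two rarest classes, py m P and PY M p, are the double crossovers. Comparing them with the parentals, only the p allele has switched, so p is the middle locus and the order is m – p – py.
Crossovers in the p–py interval produce the single-crossover classes PY m p and py M P (38 + 37 = 75) plus the double crossovers (2).
RF(p–py) = (75 + 2) / 500 = 77/500 = 0.1540 → 15.4 m.u.

15.4 m.u.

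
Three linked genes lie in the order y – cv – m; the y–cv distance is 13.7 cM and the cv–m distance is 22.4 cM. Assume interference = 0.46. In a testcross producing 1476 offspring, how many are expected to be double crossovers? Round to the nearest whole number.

24

Map distances give recombination frequencies of 0.137 and 0.224 for the two intervals.
With interference 0.46 (so coincidence = 0.54), expected double-crossover frequency = 0.137 × 0.224 × 0.54 = 0.01657.
Expected number = 0.01657 × 1476 = 24.46 ≈ 24.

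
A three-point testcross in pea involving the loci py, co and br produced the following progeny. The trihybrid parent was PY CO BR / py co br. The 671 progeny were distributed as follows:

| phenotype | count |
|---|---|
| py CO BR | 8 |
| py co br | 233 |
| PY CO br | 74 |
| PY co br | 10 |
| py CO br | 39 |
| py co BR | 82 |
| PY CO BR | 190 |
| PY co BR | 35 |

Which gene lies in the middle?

py

The two rarest classes, py CO BR and PY co br, are the double crossovers. Comparing them with the parentals, only the py allele has switched, so py is the middle locus and the order is co – py – br.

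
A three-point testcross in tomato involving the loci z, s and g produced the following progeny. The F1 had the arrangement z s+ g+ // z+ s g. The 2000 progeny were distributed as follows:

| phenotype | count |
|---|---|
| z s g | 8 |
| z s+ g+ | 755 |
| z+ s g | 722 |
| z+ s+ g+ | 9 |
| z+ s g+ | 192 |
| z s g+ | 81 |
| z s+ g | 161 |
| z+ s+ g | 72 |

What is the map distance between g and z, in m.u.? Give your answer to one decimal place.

The two rarest classes, z+ s+ g+ and z s g, are the double crossovers. Comparing them with the parentals, only the z allele has switched, so z is the middle locus and the order is s – z – g.
Crossovers in the z–g interval produce the single-crossover classes z s+ g and z+ s g+ (161 + 192 = 353) plus the double crossovers (17).
RF(z–g) = (353 + 17) / 2000 = 370/2000 = 0.1850 → 18.5 m.u.

18.5 m.u.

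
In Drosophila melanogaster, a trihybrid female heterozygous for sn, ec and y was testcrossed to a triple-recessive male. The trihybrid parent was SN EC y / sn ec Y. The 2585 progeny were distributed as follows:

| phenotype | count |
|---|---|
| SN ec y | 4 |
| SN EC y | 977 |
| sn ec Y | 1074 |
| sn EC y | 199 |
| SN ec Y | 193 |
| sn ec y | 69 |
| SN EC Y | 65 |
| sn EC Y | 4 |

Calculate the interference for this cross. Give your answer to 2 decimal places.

The two rarest classes, SN ec y and sn EC Y, are the double crossovers. Comparing them with the parentals, only the ec allele has switched, so ec is the middle locus and the order is y – ec – sn.
y–ec: (134 + 8)/2585 = 0.0549; ec–sn: (392 + 8)/2585 = 0.1547.
Expected DCO frequency = 0.0549 × 0.1547 ≈ 0.00849; observed = 8/2585 ≈ 0.00309.
Coefficient of coincidence = 0.00309/0.00849 ≈ 0.36; interference = 1 − 0.36 = 0.64.

0.64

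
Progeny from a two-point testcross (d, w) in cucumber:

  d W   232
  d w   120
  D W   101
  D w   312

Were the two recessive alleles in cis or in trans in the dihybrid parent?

The two most frequent classes are D w (312) and d W (232); these are the parental (non-recombinant) types.
So the F1 carried D w on one chromosome and d W on the other — the recessive alleles are on opposite chromosomes (trans / repulsion).

trans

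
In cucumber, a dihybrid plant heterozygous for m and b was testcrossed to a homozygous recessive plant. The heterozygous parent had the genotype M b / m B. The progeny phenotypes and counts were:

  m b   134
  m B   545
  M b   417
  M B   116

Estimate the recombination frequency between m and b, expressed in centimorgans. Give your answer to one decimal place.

20.6 centimorgans

The recombinant classes are M B and m b: 116 + 134 = 250.
Recombination frequency = 250/1212 = 0.2063 ≈ 20.6%, i.e. 20.6 centimorgans.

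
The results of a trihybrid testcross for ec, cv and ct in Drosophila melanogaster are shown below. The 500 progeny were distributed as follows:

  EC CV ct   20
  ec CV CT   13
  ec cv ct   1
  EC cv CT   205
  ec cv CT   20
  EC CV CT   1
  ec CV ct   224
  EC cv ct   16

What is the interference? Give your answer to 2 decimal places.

0.23

The two most frequent reciprocal classes, EC cv CT and ec CV ct, are the parental types, so the F1 was EC cv CT / ec CV ct.
The two rarest classes, EC CV CT and ec cv ct, are the double crossovers. Comparing them with the parentals, only the cv allele has switched, so cv is the middle locus and the order is ec – cv – ct.
ec–cv: (40 + 2)/500 = 0.0840; cv–ct: (29 + 2)/500 = 0.0620.
Expected DCO frequency = 0.0840 × 0.0620 ≈ 0.00521; observed = 2/500 ≈ 0.00400.
Coefficient of coincidence = 0.00400/0.00521 ≈ 0.77; interference = 1 − 0.77 = 0.23.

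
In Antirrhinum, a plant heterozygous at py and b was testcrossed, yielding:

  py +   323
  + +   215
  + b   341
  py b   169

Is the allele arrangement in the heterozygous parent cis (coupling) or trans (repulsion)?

The two most frequent classes are + b (341) and py + (323); these are the parental (non-recombinant) types.
So the F1 carried + b on one chromosome and py + on the other — the recessive alleles are on opposite chromosomes (trans / repulsion).

trans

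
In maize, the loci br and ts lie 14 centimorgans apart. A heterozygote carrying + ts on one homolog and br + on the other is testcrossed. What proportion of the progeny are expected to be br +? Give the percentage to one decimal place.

43.0%

A map distance of 14 centimorgans corresponds to a recombination frequency of 0.140.
The F1 is + ts / br +, so br + is a parental gamete class with expected frequency (1 − r)/2 = 0.860/2 = 0.4300.
That is 0.4300 = 43.0% of the progeny.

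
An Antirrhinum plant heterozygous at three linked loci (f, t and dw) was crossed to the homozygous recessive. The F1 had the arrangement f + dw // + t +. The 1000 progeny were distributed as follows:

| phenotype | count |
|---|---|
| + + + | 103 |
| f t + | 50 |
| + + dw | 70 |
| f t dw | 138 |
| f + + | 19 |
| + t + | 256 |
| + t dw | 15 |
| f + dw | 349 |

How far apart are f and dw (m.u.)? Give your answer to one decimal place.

The two rarest classes, f + + and + t dw, are the double crossovers. Comparing them with the parentals, only the dw allele has switched, so dw is the middle locus and the order is t – dw – f.
Crossovers in the dw–f interval produce the single-crossover classes + + dw and f t + (70 + 50 = 120) plus the double crossovers (34).
RF(dw–f) = (120 + 34) / 1000 = 154/1000 = 0.1540 → 15.4 m.u.

15.4 m.u.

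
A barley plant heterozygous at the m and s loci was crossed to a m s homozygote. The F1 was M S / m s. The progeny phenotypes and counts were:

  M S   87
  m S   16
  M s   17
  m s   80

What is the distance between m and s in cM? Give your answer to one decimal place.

16.5 cM

The recombinant classes are M s and m S: 17 + 16 = 33.
Recombination frequency = 33/200 = 0.1650 ≈ 16.5%, i.e. 16.5 cM.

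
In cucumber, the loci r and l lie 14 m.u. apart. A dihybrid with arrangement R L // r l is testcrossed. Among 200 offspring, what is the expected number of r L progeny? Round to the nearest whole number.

A map distance of 14 m.u. corresponds to a recombination frequency of 0.140.
The F1 is R L / r l, so r L is a recombinant gamete class with expected frequency r/2 = 0.140/2 = 0.0700.
Expected number = 0.0700 × 200 = 14.00 ≈ 14.

14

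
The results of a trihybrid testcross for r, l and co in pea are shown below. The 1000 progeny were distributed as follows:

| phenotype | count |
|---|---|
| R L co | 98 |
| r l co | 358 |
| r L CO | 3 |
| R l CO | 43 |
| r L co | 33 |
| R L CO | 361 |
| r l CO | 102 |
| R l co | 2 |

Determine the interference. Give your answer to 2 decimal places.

0.70

The two most frequent reciprocal classes, r l co and R L CO, are the parental types, so the F1 was r l co / R L CO.
The two rarest classes, R l co and r L CO, are the double crossovers. Comparing them with the parentals, only the r allele has switched, so r is the middle locus and the order is co – r – l.
co–r: (200 + 5)/1000 = 0.2050; r–l: (76 + 5)/1000 = 0.0810.
Expected DCO frequency = 0.2050 × 0.0810 ≈ 0.01660; observed = 5/1000 ≈ 0.00500.
Coefficient of coincidence = 0.00500/0.01660 ≈ 0.30; interference = 1 − 0.30 = 0.70.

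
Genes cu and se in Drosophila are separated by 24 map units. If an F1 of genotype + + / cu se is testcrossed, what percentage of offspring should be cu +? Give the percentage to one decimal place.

12.0%

A map distance of 24 map units corresponds to a recombination frequency of 0.240.
The F1 is + + / cu se, so cu + is a recombinant gamete class with expected frequency r/2 = 0.240/2 = 0.1200.
That is 0.1200 = 12.0% of the progeny.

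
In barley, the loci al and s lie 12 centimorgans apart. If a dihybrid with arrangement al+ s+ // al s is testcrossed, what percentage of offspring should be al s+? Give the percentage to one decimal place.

6.0%

A map distance of 12 centimorgans corresponds to a recombination frequency of 0.120.
The F1 is al+ s+ / al s, so al s+ is a recombinant gamete class with expected frequency r/2 = 0.120/2 = 0.0600.
That is 0.0600 = 6.0% of the progeny.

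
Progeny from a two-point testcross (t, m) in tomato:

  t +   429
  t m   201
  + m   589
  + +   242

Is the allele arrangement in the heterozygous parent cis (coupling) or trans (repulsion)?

trans

The two most frequent classes are + m (589) and t + (429); these are the parental (non-recombinant) types.
So the F1 carried + m on one chromosome and t + on the other — the recessive alleles are on opposite chromosomes (trans / repulsion).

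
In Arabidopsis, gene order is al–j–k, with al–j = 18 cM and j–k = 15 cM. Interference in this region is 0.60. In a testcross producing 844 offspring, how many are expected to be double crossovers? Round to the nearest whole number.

Map distances give recombination frequencies of 0.180 and 0.150 for the two intervals.
With interference 0.60 (so coincidence = 0.40), expected double-crossover frequency = 0.180 × 0.150 × 0.40 = 0.01080.
Expected number = 0.01080 × 844 = 9.12 ≈ 9.

9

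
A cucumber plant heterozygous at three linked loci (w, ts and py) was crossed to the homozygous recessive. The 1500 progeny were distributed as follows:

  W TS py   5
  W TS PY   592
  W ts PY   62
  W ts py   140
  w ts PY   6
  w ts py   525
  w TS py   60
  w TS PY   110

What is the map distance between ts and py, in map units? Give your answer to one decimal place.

8.9 map units

The two most frequent reciprocal classes, w ts py and W TS PY, are the parental types, so the F1 was w ts py / W TS PY.
The two rarest classes, w ts PY and W TS py, are the double crossovers. Comparing them with the parentals, only the py allele has switched, so py is the middle locus and the order is ts – py – w.
Crossovers in the ts–py interval produce the single-crossover classes w TS py and W ts PY (60 + 62 = 122) plus the double crossovers (11).
RF(ts–py) = (122 + 11) / 1500 = 133/1500 = 0.0887 → 8.9 map units.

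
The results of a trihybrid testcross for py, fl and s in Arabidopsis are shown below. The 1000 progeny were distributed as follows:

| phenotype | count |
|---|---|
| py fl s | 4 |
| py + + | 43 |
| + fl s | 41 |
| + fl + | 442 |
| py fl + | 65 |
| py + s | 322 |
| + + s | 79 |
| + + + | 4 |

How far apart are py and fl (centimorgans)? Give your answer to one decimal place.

The two most frequent reciprocal classes, + fl + and py + s, are the parental types, so the F1 was + fl + / py + s.
The two rarest classes, + + + and py fl s, are the double crossovers. Comparing them with the parentals, only the fl allele has switched, so fl is the middle locus and the order is s – fl – py.
Crossovers in the fl–py interval produce the single-crossover classes py fl + and + + s (65 + 79 = 144) plus the double crossovers (8).
RF(fl–py) = (144 + 8) / 1000 = 152/1000 = 0.1520 → 15.2 centimorgans.

15.2 centimorgans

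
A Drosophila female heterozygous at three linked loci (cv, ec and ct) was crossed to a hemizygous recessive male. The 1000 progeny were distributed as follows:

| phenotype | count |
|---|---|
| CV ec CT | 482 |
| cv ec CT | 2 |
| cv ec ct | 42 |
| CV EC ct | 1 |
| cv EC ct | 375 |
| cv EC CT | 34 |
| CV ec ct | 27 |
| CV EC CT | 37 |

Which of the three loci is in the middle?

cv

The two most frequent reciprocal classes, CV ec CT and cv EC ct, are the parental types, so the F1 was CV ec CT / cv EC ct.
The two rarest classes, cv ec CT and CV EC ct, are the double crossovers. Comparing them with the parentals, only the cv allele has switched, so cv is the middle locus and the order is ct – cv – ec.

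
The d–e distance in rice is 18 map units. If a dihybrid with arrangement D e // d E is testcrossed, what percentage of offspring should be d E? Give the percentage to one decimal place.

A map distance of 18 map units corresponds to a recombination frequency of 0.180.
The F1 is D e / d E, so d E is a parental gamete class with expected frequency (1 − r)/2 = 0.820/2 = 0.4100.
That is 0.4100 = 41.0% of the progeny.

41.0%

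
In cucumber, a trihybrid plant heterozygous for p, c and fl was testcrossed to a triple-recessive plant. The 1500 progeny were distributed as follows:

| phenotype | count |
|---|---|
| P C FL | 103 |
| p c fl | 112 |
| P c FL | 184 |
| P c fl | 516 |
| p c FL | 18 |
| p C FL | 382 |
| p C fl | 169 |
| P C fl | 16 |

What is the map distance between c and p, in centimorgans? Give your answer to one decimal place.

The two most frequent reciprocal classes, p C FL and P c fl, are the parental types, so the F1 was p C FL / P c fl.
The two rarest classes, p c FL and P C fl, are the double crossovers. Comparing them with the parentals, only the c allele has switched, so c is the middle locus and the order is p – c – fl.
Crossovers in the p–c interval produce the single-crossover classes P C FL and p c fl (103 + 112 = 215) plus the double crossovers (34).
RF(p–c) = (215 + 34) / 1500 = 249/1500 = 0.1660 → 16.6 centimorgans.

16.6 centimorgans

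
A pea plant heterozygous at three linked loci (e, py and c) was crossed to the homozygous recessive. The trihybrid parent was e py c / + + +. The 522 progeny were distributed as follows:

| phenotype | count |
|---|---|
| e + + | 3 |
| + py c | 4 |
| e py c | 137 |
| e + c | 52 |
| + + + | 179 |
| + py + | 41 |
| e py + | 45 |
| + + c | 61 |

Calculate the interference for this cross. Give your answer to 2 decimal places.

The two rarest classes, + py c and e + +, are the double crossovers. Comparing them with the parentals, only the e allele has switched, so e is the middle locus and the order is py – e – c.
py–e: (93 + 7)/522 = 0.1916; e–c: (106 + 7)/522 = 0.2165.
Expected DCO frequency = 0.1916 × 0.2165 ≈ 0.04148; observed = 7/522 ≈ 0.01341.
Coefficient of coincidence = 0.01341/0.04148 ≈ 0.32; interference = 1 − 0.32 = 0.68.

0.68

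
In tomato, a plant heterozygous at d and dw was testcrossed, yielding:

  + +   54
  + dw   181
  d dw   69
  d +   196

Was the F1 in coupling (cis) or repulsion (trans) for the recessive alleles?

The two most frequent classes are + dw (181) and d + (196); these are the parental (non-recombinant) types.
So the F1 carried + dw on one chromosome and d + on the other — the recessive alleles are on opposite chromosomes (trans / repulsion).

trans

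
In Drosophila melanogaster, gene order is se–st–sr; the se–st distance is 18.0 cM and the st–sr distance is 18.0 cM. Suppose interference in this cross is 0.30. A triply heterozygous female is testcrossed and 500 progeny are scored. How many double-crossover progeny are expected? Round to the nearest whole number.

11

Map distances give recombination frequencies of 0.180 and 0.180 for the two intervals.
With interference 0.30 (so coincidence = 0.70), expected double-crossover frequency = 0.180 × 0.180 × 0.70 = 0.02268.
Expected number = 0.02268 × 500 = 11.34 ≈ 11.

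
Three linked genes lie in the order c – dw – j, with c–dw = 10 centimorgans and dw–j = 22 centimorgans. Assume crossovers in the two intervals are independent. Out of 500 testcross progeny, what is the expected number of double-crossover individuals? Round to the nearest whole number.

Map distances give recombination frequencies of 0.100 and 0.220 for the two intervals.
With no interference, expected double-crossover frequency = 0.100 × 0.220 = 0.02200.
Expected number = 0.02200 × 500 = 11.00 ≈ 11.

11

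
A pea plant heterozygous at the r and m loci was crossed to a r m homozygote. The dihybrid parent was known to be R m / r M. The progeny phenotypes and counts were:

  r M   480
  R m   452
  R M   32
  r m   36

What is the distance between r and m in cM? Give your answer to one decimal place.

6.8 cM

The recombinant classes are R M and r m: 32 + 36 = 68.
Recombination frequency = 68/1000 = 0.0680 ≈ 6.8%, i.e. 6.8 cM.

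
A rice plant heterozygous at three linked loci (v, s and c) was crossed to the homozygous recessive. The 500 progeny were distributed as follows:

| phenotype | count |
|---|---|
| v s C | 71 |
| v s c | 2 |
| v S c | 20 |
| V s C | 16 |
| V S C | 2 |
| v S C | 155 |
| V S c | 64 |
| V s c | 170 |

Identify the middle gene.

v

The two most frequent reciprocal classes, V s c and v S C, are the parental types, so the F1 was V s c / v S C.
The two rarest classes, v s c and V S C, are the double crossovers. Comparing them with the parentals, only the v allele has switched, so v is the middle locus and the order is c – v – s.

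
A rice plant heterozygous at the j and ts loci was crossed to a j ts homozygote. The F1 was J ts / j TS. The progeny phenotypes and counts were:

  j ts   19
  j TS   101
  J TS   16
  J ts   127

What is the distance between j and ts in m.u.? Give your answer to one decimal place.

The recombinant classes are J TS and j ts: 16 + 19 = 35.
Recombination frequency = 35/263 = 0.1331 ≈ 13.3%, i.e. 13.3 m.u.

13.3 m.u.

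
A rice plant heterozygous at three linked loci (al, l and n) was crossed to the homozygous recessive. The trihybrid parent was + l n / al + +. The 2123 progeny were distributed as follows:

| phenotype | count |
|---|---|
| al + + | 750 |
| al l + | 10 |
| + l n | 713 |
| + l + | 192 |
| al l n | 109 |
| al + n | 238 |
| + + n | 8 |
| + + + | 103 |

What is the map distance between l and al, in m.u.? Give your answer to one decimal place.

10.8 m.u.

The two rarest classes, + + n and al l +, are the double crossovers. Comparing them with the parentals, only the l allele has switched, so l is the middle locus and the order is al – l – n.
Crossovers in the al–l interval produce the single-crossover classes al l n and + + + (109 + 103 = 212) plus the double crossovers (18).
RF(al–l) = (212 + 18) / 2123 = 230/2123 = 0.1083 → 10.8 m.u.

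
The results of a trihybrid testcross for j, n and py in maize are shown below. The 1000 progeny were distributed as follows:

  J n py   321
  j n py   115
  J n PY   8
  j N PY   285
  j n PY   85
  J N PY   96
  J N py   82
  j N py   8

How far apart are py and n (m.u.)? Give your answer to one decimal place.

The two most frequent reciprocal classes, J n py and j N PY, are the parental types, so the F1 was J n py / j N PY.
The two rarest classes, J n PY and j N py, are the double crossovers. Comparing them with the parentals, only the py allele has switched, so py is the middle locus and the order is j – py – n.
Crossovers in the py–n interval produce the single-crossover classes J N py and j n PY (82 + 85 = 167) plus the double crossovers (16).
RF(py–n) = (167 + 16) / 1000 = 183/1000 = 0.1830 → 18.3 m.u.

18.3 m.u.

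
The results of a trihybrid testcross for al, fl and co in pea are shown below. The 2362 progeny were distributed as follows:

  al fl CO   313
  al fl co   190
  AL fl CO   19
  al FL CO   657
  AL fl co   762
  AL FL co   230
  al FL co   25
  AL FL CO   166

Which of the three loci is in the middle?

co

The two most frequent reciprocal classes, AL fl co and al FL CO, are the parental types, so the F1 was AL fl co / al FL CO.
The two rarest classes, AL fl CO and al FL co, are the double crossovers. Comparing them with the parentals, only the co allele has switched, so co is the middle locus and the order is fl – co – al.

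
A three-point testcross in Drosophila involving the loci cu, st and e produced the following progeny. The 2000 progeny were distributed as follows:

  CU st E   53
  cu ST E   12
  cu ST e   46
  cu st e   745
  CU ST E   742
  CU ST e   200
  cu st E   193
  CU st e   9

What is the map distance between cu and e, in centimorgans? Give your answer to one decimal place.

The two most frequent reciprocal classes, CU ST E and cu st e, are the parental types, so the F1 was CU ST E / cu st e.
The two rarest classes, cu ST E and CU st e, are the double crossovers. Comparing them with the parentals, only the cu allele has switched, so cu is the middle locus and the order is e – cu – st.
Crossovers in the e–cu interval produce the single-crossover classes CU ST e and cu st E (200 + 193 = 393) plus the double crossovers (21).
RF(e–cu) = (393 + 21) / 2000 = 414/2000 = 0.2070 → 20.7 centimorgans.

20.7 centimorgans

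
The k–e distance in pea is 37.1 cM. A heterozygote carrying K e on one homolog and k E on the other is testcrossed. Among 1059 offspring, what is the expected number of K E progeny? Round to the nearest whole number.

A map distance of 37.1 cM corresponds to a recombination frequency of 0.371.
The F1 is K e / k E, so K E is a recombinant gamete class with expected frequency r/2 = 0.371/2 = 0.1855.
Expected number = 0.1855 × 1059 = 196.44 ≈ 196.

196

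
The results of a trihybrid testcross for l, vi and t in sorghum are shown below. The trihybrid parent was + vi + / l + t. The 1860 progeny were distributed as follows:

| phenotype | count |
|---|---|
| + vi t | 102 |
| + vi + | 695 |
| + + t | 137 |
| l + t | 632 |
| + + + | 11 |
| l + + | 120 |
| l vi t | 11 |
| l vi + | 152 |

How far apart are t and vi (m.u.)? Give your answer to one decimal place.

The two rarest classes, + + + and l vi t, are the double crossovers. Comparing them with the parentals, only the vi allele has switched, so vi is the middle locus and the order is l – vi – t.
Crossovers in the vi–t interval produce the single-crossover classes + vi t and l + + (102 + 120 = 222) plus the double crossovers (22).
RF(vi–t) = (222 + 22) / 1860 = 244/1860 = 0.1312 → 13.1 m.u.

13.1 m.u.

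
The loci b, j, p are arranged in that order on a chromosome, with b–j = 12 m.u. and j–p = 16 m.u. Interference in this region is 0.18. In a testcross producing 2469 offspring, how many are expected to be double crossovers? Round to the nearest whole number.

Map distances give recombination frequencies of 0.120 and 0.160 for the two intervals.
With interference 0.18 (so coincidence = 0.82), expected double-crossover frequency = 0.120 × 0.160 × 0.82 = 0.01574.
Expected number = 0.01574 × 2469 = 38.87 ≈ 39.

39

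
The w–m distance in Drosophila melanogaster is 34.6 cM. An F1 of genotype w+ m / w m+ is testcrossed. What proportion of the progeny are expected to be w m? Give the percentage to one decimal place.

17.3%

A map distance of 34.6 cM corresponds to a recombination frequency of 0.346.
The F1 is w+ m / w m+, so w m is a recombinant gamete class with expected frequency r/2 = 0.346/2 = 0.1730.
That is 0.1730 = 17.3% of the progeny.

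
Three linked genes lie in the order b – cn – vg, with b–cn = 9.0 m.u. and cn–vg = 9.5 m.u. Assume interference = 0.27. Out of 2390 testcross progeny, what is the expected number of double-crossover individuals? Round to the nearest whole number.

15

Map distances give recombination frequencies of 0.090 and 0.095 for the two intervals.
With interference 0.27 (so coincidence = 0.73), expected double-crossover frequency = 0.090 × 0.095 × 0.73 = 0.00624.
Expected number = 0.00624 × 2390 = 14.92 ≈ 15.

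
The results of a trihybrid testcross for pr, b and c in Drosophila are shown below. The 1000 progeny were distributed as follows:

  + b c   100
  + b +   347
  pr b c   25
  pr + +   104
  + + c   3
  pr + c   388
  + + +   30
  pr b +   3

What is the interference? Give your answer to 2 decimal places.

The two most frequent reciprocal classes, + b + and pr + c, are the parental types, so the F1 was + b + / pr + c.
The two rarest classes, pr b + and + + c, are the double crossovers. Comparing them with the parentals, only the pr allele has switched, so pr is the middle locus and the order is c – pr – b.
c–pr: (204 + 6)/1000 = 0.2100; pr–b: (55 + 6)/1000 = 0.0610.
Expected DCO frequency = 0.2100 × 0.0610 ≈ 0.01281; observed = 6/1000 ≈ 0.00600.
Coefficient of coincidence = 0.00600/0.01281 ≈ 0.47; interference = 1 − 0.47 = 0.53.

0.53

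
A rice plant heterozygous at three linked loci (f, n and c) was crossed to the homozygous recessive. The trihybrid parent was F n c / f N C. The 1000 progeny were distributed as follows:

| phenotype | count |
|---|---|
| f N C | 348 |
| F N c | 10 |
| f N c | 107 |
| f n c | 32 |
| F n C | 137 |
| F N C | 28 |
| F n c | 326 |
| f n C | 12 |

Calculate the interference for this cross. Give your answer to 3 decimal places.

The two rarest classes, F N c and f n C, are the double crossovers. Comparing them with the parentals, only the n allele has switched, so n is the middle locus and the order is c – n – f.
c–n: (244 + 22)/1000 = 0.2660; n–f: (60 + 22)/1000 = 0.0820.
Expected DCO frequency = 0.2660 × 0.0820 ≈ 0.02181; observed = 22/1000 ≈ 0.02200.
Coefficient of coincidence = 0.02200/0.02181 ≈ 1.009; interference = 1 − 1.009 = -0.009.

-0.009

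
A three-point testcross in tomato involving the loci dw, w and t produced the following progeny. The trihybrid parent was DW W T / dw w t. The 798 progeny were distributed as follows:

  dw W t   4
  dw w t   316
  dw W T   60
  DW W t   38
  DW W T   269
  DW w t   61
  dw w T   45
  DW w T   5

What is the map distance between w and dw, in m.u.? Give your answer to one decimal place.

The two rarest classes, DW w T and dw W t, are the double crossovers. Comparing them with the parentals, only the w allele has switched, so w is the middle locus and the order is dw – w – t.
Crossovers in the dw–w interval produce the single-crossover classes dw W T and DW w t (60 + 61 = 121) plus the double crossovers (9).
RF(dw–w) = (121 + 9) / 798 = 130/798 = 0.1629 → 16.3 m.u.

16.3 m.u.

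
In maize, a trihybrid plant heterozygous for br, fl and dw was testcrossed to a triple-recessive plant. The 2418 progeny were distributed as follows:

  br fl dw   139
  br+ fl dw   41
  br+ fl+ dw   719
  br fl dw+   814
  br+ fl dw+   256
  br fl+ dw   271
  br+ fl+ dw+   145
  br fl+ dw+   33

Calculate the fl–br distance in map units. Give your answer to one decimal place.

The two most frequent reciprocal classes, br+ fl+ dw and br fl dw+, are the parental types, so the F1 was br+ fl+ dw / br fl dw+.
The two rarest classes, br+ fl dw and br fl+ dw+, are the double crossovers. Comparing them with the parentals, only the fl allele has switched, so fl is the middle locus and the order is br – fl – dw.
Crossovers in the br–fl interval produce the single-crossover classes br fl+ dw and br+ fl dw+ (271 + 256 = 527) plus the double crossovers (74).
RF(br–fl) = (527 + 74) / 2418 = 601/2418 = 0.2486 → 24.9 map units.

24.9 map units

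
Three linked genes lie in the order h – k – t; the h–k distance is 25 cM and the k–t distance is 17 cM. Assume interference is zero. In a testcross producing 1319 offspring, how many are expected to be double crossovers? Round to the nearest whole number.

Map distances give recombination frequencies of 0.250 and 0.170 for the two intervals.
With no interference, expected double-crossover frequency = 0.250 × 0.170 = 0.04250.
Expected number = 0.04250 × 1319 = 56.06 ≈ 56.

56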